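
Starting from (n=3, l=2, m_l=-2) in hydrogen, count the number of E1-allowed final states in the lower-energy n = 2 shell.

E1 requires Δl = ±1, so l_f ∈ {1, 3}; with 0 ≤ l_f ≤ n_f−1 = 1, the allowed l_f values are {1}.
For l_f = 1: m_f ∈ {m_i−1, m_i, m_i+1} ∩ [−1, 1] = {-1} → 1 state.
Total: 1.

1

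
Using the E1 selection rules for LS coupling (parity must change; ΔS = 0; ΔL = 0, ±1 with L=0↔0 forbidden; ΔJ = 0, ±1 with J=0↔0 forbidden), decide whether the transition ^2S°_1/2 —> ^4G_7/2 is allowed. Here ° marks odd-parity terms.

forbidden

Initial level: S=1/2, L=0, J=1/2, parity odd. Final level: S=3/2, L=4, J=7/2, parity even.
Parity must change: odd → even — ok.
ΔS = 0: S: 1/2 → 3/2 — fails.
ΔL = 0, ±1 (not L=0↔0): L: 0 → 4, ΔL = +4 — fails.
ΔJ = 0, ±1 (not J=0↔0): J: 1/2 → 7/2, ΔJ = +3 — fails.
Rule(s) violated: ΔS, ΔL, ΔJ.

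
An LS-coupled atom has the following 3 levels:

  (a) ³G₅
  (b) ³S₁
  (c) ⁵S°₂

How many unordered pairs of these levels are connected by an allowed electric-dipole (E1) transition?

(a)–(b): forbidden (parity, ΔL, ΔJ).
(a)–(c): forbidden (ΔS, ΔL, ΔJ).
(b)–(c): forbidden (ΔS, ΔL).
Allowed pairs: 0 of 3.

0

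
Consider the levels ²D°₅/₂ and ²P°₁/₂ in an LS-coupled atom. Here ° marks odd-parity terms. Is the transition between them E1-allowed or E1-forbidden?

forbidden

Parity must change: odd → odd — fails.
ΔS = 0: S: 1/2 → 1/2 — passes.
ΔL = 0, ±1 (not L=0↔0): L: 2 → 1, ΔL = -1 — passes.
ΔJ = 0, ±1 (not J=0↔0): J: 5/2 → 1/2, ΔJ = -2 — fails.
Rule(s) violated: parity, ΔJ.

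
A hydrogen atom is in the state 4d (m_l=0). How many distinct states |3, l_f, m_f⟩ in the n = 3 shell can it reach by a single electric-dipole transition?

E1 requires Δl = ±1, so l_f ∈ {1, 3}; with 0 ≤ l_f ≤ n_f−1 = 2, the allowed l_f values are {1}.
For l_f = 1: m_f ∈ {m_i−1, m_i, m_i+1} ∩ [−1, 1] = {-1, 0, 1} → 3 states.
Total: 3.

3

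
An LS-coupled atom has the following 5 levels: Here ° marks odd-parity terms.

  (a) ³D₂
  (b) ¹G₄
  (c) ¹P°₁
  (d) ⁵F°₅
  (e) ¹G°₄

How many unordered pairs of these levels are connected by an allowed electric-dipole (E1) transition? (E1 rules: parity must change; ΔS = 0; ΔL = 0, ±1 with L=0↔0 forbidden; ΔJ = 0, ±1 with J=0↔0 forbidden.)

(a)–(b): forbidden (parity, ΔS, ΔL, ΔJ).
(a)–(c): forbidden (ΔS).
(a)–(d): forbidden (ΔS, ΔJ).
(a)–(e): forbidden (ΔS, ΔL, ΔJ).
(b)–(c): forbidden (ΔL, ΔJ).
(b)–(d): forbidden (ΔS).
(b)–(e): allowed.
(c)–(d): forbidden (parity, ΔS, ΔL, ΔJ).
(c)–(e): forbidden (parity, ΔL, ΔJ).
(d)–(e): forbidden (parity, ΔS).
Allowed pairs: 1 of 10.

1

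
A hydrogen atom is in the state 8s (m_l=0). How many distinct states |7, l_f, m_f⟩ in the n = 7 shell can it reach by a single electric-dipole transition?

E1 requires Δl = ±1, so l_f ∈ {-1, 1}; with 0 ≤ l_f ≤ n_f−1 = 6, the allowed l_f values are {1}.
For l_f = 1: m_f ∈ {m_i−1, m_i, m_i+1} ∩ [−1, 1] = {-1, 0, 1} → 3 states.
Total: 3.

3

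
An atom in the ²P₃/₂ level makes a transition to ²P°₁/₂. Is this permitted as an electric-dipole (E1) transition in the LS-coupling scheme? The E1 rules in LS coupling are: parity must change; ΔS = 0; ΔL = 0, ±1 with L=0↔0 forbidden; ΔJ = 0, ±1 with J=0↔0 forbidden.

ΔJ = 0, ±1 (not J=0↔0): J: 3/2 → 1/2, ΔJ = -1 — ok.
ΔL = 0, ±1 (not L=0↔0): L: 1 → 1, ΔL = +0 — ok.
ΔS = 0: S: 1/2 → 1/2 — ok.
Parity must change: even → odd — ok.
All four E1 rules are satisfied.

allowed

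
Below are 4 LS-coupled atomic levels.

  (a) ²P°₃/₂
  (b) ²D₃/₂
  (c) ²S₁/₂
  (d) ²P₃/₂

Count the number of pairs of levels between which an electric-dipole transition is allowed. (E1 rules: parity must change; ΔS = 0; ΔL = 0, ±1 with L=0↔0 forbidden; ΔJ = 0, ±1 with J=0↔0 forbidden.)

3

(a)–(b): allowed.
(a)–(c): allowed.
(a)–(d): allowed.
(b)–(c): forbidden (parity, ΔL).
(b)–(d): forbidden (parity).
(c)–(d): forbidden (parity).
Allowed pairs: 3 of 6.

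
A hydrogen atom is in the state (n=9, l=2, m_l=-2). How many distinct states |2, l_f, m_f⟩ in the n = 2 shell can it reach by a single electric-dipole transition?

E1 requires Δl = ±1, so l_f ∈ {1, 3}; with 0 ≤ l_f ≤ n_f−1 = 1, the allowed l_f values are {1}.
For l_f = 1: m_f ∈ {m_i−1, m_i, m_i+1} ∩ [−1, 1] = {-1} → 1 state.
Total: 1.

1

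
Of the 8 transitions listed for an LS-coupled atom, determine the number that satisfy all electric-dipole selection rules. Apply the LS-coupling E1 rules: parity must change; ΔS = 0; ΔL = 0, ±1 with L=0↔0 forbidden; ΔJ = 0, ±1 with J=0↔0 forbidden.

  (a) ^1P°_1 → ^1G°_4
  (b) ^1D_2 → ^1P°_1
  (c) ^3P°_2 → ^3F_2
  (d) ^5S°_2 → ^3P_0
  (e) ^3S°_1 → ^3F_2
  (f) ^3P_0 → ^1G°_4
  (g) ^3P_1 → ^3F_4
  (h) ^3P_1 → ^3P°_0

(a) forbidden (parity, ΔL, ΔJ fail)
(b) allowed
(c) forbidden (ΔL fails)
(d) forbidden (ΔS, ΔJ fail)
(e) forbidden (ΔL fails)
(f) forbidden (ΔS, ΔL, ΔJ fail)
(g) forbidden (parity, ΔL, ΔJ fail)
(h) allowed
Total allowed: 2 of 8.

2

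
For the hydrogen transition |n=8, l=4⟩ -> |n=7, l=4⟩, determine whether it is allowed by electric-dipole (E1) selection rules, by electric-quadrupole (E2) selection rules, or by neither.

Δl = 4 − 4 = +0; l_i + l_f = 8.
E1 (Δl = ±1): not satisfied.
E2 (Δl = 0,±2, l_i+l_f ≥ 2): satisfied.

E2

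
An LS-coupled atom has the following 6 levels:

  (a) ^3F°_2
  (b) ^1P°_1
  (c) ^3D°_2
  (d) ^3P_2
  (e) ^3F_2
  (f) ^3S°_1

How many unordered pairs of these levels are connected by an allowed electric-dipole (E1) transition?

4

(a)–(b): forbidden (parity, ΔS, ΔL).
(a)–(c): forbidden (parity).
(a)–(d): forbidden (ΔL).
(a)–(e): allowed.
(a)–(f): forbidden (parity, ΔL).
(b)–(c): forbidden (parity, ΔS).
(b)–(d): forbidden (ΔS).
(b)–(e): forbidden (ΔS, ΔL).
(b)–(f): forbidden (parity, ΔS).
(c)–(d): allowed.
(c)–(e): allowed.
(c)–(f): forbidden (parity, ΔL).
(d)–(e): forbidden (parity, ΔL).
(d)–(f): allowed.
(e)–(f): forbidden (ΔL).
Allowed pairs: 4 of 15.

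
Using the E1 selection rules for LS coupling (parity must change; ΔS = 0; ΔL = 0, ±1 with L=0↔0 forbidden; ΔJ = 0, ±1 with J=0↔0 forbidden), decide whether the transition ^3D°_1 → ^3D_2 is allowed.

Parity must change: odd → even — ✓.
ΔS = 0: S: 1 → 1 — ✓.
ΔL = 0, ±1 (not L=0↔0): L: 2 → 2, ΔL = +0 — ✓.
ΔJ = 0, ±1 (not J=0↔0): J: 1 → 2, ΔJ = +1 — ✓.
All four E1 rules are satisfied.

allowed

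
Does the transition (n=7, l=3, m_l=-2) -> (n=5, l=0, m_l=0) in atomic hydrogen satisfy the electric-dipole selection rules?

l: 3 → 0 (Δl = -3). Δl = ±1 fails.
Δm_l = 0 − (-2) = +2. E1 requires Δm_l = 0, ±1: fails.
The transition is electric-dipole forbidden.

forbidden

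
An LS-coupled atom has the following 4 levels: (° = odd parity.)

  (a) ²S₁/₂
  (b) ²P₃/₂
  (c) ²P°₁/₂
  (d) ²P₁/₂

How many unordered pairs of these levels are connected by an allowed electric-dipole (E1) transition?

3

(a)–(b): forbidden (parity).
(a)–(c): allowed.
(a)–(d): forbidden (parity).
(b)–(c): allowed.
(b)–(d): forbidden (parity).
(c)–(d): allowed.
Allowed pairs: 3 of 6.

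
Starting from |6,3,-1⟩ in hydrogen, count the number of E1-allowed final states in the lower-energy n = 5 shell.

E1 requires Δl = ±1, so l_f ∈ {2, 4}; with 0 ≤ l_f ≤ n_f−1 = 4, the allowed l_f values are {2, 4}.
For l_f = 2: m_f ∈ {m_i−1, m_i, m_i+1} ∩ [−2, 2] = {-2, -1, 0} → 3 states.
For l_f = 4: m_f ∈ {m_i−1, m_i, m_i+1} ∩ [−4, 4] = {-2, -1, 0} → 3 states.
Total: 6.

6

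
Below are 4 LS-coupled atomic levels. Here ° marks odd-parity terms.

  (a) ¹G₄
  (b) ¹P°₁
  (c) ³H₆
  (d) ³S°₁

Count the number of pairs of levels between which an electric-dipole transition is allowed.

0

(a)–(b): forbidden (ΔL, ΔJ).
(a)–(c): forbidden (parity, ΔS, ΔJ).
(a)–(d): forbidden (ΔS, ΔL, ΔJ).
(b)–(c): forbidden (ΔS, ΔL, ΔJ).
(b)–(d): forbidden (parity, ΔS).
(c)–(d): forbidden (ΔL, ΔJ).
Allowed pairs: 0 of 6.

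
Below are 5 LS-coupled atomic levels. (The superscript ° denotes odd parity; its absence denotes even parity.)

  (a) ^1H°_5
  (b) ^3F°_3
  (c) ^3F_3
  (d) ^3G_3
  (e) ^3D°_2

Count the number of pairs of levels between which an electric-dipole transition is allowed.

3

(a)–(b): forbidden (parity, ΔS, ΔL, ΔJ).
(a)–(c): forbidden (ΔS, ΔL, ΔJ).
(a)–(d): forbidden (ΔS, ΔJ).
(a)–(e): forbidden (parity, ΔS, ΔL, ΔJ).
(b)–(c): allowed.
(b)–(d): allowed.
(b)–(e): forbidden (parity).
(c)–(d): forbidden (parity).
(c)–(e): allowed.
(d)–(e): forbidden (ΔL).
Allowed pairs: 3 of 10.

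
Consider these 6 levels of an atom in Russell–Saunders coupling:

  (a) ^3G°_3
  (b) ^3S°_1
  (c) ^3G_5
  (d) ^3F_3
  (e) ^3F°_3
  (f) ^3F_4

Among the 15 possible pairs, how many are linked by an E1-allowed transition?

(a)–(b): forbidden (parity, ΔL, ΔJ).
(a)–(c): forbidden (ΔJ).
(a)–(d): allowed.
(a)–(e): forbidden (parity).
(a)–(f): allowed.
(b)–(c): forbidden (ΔL, ΔJ).
(b)–(d): forbidden (ΔL, ΔJ).
(b)–(e): forbidden (parity, ΔL, ΔJ).
(b)–(f): forbidden (ΔL, ΔJ).
(c)–(d): forbidden (parity, ΔJ).
(c)–(e): forbidden (ΔJ).
(c)–(f): forbidden (parity).
(d)–(e): allowed.
(d)–(f): forbidden (parity).
(e)–(f): allowed.
Allowed pairs: 4 of 15.

4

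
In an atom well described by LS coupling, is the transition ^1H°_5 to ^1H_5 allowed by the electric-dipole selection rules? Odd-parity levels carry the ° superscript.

allowed

Parity must change: odd → even — ok.
ΔS = 0: S: 0 → 0 — ok.
ΔL = 0, ±1 (not L=0↔0): L: 5 → 5, ΔL = +0 — ok.
ΔJ = 0, ±1 (not J=0↔0): J: 5 → 5, ΔJ = +0 — ok.
All four E1 rules are satisfied.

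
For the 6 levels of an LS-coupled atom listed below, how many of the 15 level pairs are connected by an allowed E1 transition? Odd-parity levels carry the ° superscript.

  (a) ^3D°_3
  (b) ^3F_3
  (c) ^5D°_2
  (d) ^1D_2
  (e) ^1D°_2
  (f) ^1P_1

3

(a)–(b): allowed.
(a)–(c): forbidden (parity, ΔS).
(a)–(d): forbidden (ΔS).
(a)–(e): forbidden (parity, ΔS).
(a)–(f): forbidden (ΔS, ΔJ).
(b)–(c): forbidden (ΔS).
(b)–(d): forbidden (parity, ΔS).
(b)–(e): forbidden (ΔS).
(b)–(f): forbidden (parity, ΔS, ΔL, ΔJ).
(c)–(d): forbidden (ΔS).
(c)–(e): forbidden (parity, ΔS).
(c)–(f): forbidden (ΔS).
(d)–(e): allowed.
(d)–(f): forbidden (parity).
(e)–(f): allowed.
Allowed pairs: 3 of 15.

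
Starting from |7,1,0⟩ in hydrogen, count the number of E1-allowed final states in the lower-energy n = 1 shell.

1

E1 requires Δl = ±1, so l_f ∈ {0, 2}; with 0 ≤ l_f ≤ n_f−1 = 0, the allowed l_f values are {0}.
For l_f = 0: m_f ∈ {m_i−1, m_i, m_i+1} ∩ [−0, 0] = {0} → 1 state.
Total: 1.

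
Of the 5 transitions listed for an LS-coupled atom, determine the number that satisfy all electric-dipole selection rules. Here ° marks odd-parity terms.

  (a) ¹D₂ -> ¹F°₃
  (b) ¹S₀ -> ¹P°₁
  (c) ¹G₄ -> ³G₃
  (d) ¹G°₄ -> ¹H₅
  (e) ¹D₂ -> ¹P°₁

(a) allowed
(b) allowed
(c) forbidden (parity, ΔS fail)
(d) allowed
(e) allowed
Total allowed: 4 of 5.

4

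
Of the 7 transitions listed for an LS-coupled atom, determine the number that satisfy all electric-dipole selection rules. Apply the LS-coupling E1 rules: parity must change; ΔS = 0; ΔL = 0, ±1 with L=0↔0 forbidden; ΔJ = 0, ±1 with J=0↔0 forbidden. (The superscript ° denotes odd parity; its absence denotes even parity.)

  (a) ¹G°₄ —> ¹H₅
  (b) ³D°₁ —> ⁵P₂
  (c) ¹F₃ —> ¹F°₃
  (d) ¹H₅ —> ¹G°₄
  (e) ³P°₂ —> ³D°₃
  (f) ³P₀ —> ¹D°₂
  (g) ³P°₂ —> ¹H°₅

3

(a) allowed
(b) forbidden (ΔS fails)
(c) allowed
(d) allowed
(e) forbidden (parity fails)
(f) forbidden (ΔS, ΔJ fail)
(g) forbidden (parity, ΔS, ΔL, ΔJ fail)
Total allowed: 3 of 7.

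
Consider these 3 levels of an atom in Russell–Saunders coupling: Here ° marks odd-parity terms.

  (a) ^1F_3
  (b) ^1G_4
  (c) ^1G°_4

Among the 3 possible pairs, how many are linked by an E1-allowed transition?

2

(a)–(b): forbidden (parity).
(a)–(c): allowed.
(b)–(c): allowed.
Allowed pairs: 2 of 3.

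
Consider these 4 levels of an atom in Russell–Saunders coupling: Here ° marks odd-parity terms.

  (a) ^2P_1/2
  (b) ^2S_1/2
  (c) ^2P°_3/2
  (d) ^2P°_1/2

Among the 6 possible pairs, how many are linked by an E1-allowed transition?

(a)–(b): forbidden (parity).
(a)–(c): allowed.
(a)–(d): allowed.
(b)–(c): allowed.
(b)–(d): allowed.
(c)–(d): forbidden (parity).
Allowed pairs: 4 of 6.

4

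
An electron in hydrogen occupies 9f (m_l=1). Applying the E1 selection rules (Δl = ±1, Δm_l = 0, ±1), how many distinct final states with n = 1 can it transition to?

E1 requires l_f ∈ {2, 4}, but neither lies in [0, 0], so no final state is reachable.
Total: 0.

0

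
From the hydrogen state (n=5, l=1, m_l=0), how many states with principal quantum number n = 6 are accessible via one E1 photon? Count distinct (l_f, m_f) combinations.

4

E1 requires Δl = ±1, so l_f ∈ {0, 2}; with 0 ≤ l_f ≤ n_f−1 = 5, the allowed l_f values are {0, 2}.
For l_f = 0: m_f ∈ {m_i−1, m_i, m_i+1} ∩ [−0, 0] = {0} → 1 state.
For l_f = 2: m_f ∈ {m_i−1, m_i, m_i+1} ∩ [−2, 2] = {-1, 0, 1} → 3 states.
Total: 4.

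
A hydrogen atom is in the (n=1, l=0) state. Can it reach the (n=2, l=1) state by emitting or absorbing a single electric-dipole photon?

allowed

Initial l = 0, final l = 1, so Δl = +1. E1 requires Δl = ±1: satisfied.
All E1 selection rules are satisfied.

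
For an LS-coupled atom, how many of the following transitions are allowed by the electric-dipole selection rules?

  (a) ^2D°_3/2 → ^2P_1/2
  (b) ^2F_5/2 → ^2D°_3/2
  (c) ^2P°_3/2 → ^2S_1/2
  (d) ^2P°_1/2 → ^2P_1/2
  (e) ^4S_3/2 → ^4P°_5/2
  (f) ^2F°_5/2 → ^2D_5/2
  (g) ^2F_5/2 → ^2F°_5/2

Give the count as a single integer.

7

(a) allowed
(b) allowed
(c) allowed
(d) allowed
(e) allowed
(f) allowed
(g) allowed
Total allowed: 7 of 7.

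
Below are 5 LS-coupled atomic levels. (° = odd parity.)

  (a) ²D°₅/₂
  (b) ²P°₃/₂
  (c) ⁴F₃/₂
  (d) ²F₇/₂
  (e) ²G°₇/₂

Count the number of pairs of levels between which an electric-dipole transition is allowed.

(a)–(b): forbidden (parity).
(a)–(c): forbidden (ΔS).
(a)–(d): allowed.
(a)–(e): forbidden (parity, ΔL).
(b)–(c): forbidden (ΔS, ΔL).
(b)–(d): forbidden (ΔL, ΔJ).
(b)–(e): forbidden (parity, ΔL, ΔJ).
(c)–(d): forbidden (parity, ΔS, ΔJ).
(c)–(e): forbidden (ΔS, ΔJ).
(d)–(e): allowed.
Allowed pairs: 2 of 10.

2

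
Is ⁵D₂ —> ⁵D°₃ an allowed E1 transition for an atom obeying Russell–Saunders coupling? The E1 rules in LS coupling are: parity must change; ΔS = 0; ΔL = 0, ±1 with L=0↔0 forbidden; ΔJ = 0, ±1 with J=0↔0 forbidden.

allowed

Initial level: S=2, L=2, J=2, parity even. Final level: S=2, L=2, J=3, parity odd.
Parity must change: even → odd — ok.
ΔS = 0: S: 2 → 2 — ok.
ΔL = 0, ±1 (not L=0↔0): L: 2 → 2, ΔL = +0 — ok.
ΔJ = 0, ±1 (not J=0↔0): J: 2 → 3, ΔJ = +1 — ok.
All four E1 rules are satisfied.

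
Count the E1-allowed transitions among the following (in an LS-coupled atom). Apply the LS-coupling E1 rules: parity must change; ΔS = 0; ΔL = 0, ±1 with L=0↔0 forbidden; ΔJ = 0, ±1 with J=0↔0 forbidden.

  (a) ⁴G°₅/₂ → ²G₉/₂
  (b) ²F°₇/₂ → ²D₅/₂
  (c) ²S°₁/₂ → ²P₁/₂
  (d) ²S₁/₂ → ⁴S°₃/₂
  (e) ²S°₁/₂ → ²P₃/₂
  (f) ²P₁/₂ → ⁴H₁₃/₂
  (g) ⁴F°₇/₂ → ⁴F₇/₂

(a) forbidden (ΔS, ΔJ fail)
(b) allowed
(c) allowed
(d) forbidden (ΔS, ΔL fail)
(e) allowed
(f) forbidden (parity, ΔS, ΔL, ΔJ fail)
(g) allowed
Total allowed: 4 of 7.

4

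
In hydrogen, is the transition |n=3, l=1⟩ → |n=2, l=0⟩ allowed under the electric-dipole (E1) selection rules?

l: 1 → 0 (Δl = -1). Δl = ±1 passes.
All E1 selection rules are satisfied.

allowed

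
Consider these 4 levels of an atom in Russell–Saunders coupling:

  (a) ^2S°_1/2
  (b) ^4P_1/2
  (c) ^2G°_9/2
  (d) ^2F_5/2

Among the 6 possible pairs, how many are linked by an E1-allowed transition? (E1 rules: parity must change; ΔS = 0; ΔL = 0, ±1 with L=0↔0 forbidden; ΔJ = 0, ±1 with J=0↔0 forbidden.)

(a)–(b): forbidden (ΔS).
(a)–(c): forbidden (parity, ΔL, ΔJ).
(a)–(d): forbidden (ΔL, ΔJ).
(b)–(c): forbidden (ΔS, ΔL, ΔJ).
(b)–(d): forbidden (parity, ΔS, ΔL, ΔJ).
(c)–(d): forbidden (ΔJ).
Allowed pairs: 0 of 6.

0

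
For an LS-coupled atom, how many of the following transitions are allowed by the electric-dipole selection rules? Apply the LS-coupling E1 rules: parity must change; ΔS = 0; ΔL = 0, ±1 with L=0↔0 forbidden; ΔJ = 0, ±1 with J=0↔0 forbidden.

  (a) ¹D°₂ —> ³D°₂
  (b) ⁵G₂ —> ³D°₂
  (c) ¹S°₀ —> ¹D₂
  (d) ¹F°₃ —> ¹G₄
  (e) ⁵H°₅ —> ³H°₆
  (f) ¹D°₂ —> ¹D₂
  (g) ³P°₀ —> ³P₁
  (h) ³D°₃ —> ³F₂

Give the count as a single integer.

(a) forbidden (parity, ΔS fail)
(b) forbidden (ΔS, ΔL fail)
(c) forbidden (ΔL, ΔJ fail)
(d) allowed
(e) forbidden (parity, ΔS fail)
(f) allowed
(g) allowed
(h) allowed
Total allowed: 4 of 8.

4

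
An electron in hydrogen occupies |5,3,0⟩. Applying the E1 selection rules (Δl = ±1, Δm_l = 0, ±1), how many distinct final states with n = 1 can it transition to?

E1 requires l_f ∈ {2, 4}, but neither lies in [0, 0], so no final state is reachable.
Total: 0.

0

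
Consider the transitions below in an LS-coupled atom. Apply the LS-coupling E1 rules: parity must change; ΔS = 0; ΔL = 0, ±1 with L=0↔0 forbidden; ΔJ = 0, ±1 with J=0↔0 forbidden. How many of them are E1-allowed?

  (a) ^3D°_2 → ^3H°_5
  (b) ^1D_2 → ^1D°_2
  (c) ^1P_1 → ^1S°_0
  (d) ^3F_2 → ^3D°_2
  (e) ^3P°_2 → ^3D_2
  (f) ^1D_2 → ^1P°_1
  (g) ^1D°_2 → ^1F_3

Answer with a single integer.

6

(a) forbidden (parity, ΔL, ΔJ fail)
(b) allowed
(c) allowed
(d) allowed
(e) allowed
(f) allowed
(g) allowed
Total allowed: 6 of 7.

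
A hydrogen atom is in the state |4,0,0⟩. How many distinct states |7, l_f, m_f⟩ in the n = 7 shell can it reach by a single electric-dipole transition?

E1 requires Δl = ±1, so l_f ∈ {-1, 1}; with 0 ≤ l_f ≤ n_f−1 = 6, the allowed l_f values are {1}.
For l_f = 1: m_f ∈ {m_i−1, m_i, m_i+1} ∩ [−1, 1] = {-1, 0, 1} → 3 states.
Total: 3.

3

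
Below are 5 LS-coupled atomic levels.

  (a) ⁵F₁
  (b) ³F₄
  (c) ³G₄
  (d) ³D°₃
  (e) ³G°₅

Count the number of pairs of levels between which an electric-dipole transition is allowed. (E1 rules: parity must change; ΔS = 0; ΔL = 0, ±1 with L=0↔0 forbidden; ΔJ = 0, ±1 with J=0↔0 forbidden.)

(a)–(b): forbidden (parity, ΔS, ΔJ).
(a)–(c): forbidden (parity, ΔS, ΔJ).
(a)–(d): forbidden (ΔS, ΔJ).
(a)–(e): forbidden (ΔS, ΔJ).
(b)–(c): forbidden (parity).
(b)–(d): allowed.
(b)–(e): allowed.
(c)–(d): forbidden (ΔL).
(c)–(e): allowed.
(d)–(e): forbidden (parity, ΔL, ΔJ).
Allowed pairs: 3 of 10.

3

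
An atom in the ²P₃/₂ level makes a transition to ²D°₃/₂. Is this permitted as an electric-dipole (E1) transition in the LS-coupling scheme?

Initial level: S=1/2, L=1, J=3/2, parity even. Final level: S=1/2, L=2, J=3/2, parity odd.
ΔJ = 0, ±1 (not J=0↔0): J: 3/2 → 3/2, ΔJ = +0 — satisfied.
ΔL = 0, ±1 (not L=0↔0): L: 1 → 2, ΔL = +1 — satisfied.
Parity must change: even → odd — satisfied.
ΔS = 0: S: 1/2 → 1/2 — satisfied.
All four E1 rules are satisfied.

allowed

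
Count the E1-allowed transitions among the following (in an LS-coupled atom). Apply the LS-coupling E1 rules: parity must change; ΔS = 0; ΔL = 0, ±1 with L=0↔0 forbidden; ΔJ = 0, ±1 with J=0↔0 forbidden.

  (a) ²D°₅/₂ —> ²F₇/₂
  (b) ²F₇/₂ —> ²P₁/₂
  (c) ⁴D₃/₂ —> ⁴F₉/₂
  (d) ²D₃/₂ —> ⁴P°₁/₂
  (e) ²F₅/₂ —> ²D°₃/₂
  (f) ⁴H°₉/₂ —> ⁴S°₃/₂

(a) allowed
(b) forbidden (parity, ΔL, ΔJ fail)
(c) forbidden (parity, ΔJ fail)
(d) forbidden (ΔS fails)
(e) allowed
(f) forbidden (parity, ΔL, ΔJ fail)
Total allowed: 2 of 6.

2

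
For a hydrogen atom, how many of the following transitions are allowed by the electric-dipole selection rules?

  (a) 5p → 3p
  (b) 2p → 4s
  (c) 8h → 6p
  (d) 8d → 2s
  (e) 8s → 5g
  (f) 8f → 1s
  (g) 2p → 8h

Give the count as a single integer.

(a) forbidden — Δl = +0 (E1 requires Δl = ±1)
(b) allowed
(c) forbidden — Δl = -4 (E1 requires Δl = ±1)
(d) forbidden — Δl = -2 (E1 requires Δl = ±1)
(e) forbidden — Δl = +4 (E1 requires Δl = ±1)
(f) forbidden — Δl = -3 (E1 requires Δl = ±1)
(g) forbidden — Δl = +4 (E1 requires Δl = ±1)
Total allowed: 1 of 7.

1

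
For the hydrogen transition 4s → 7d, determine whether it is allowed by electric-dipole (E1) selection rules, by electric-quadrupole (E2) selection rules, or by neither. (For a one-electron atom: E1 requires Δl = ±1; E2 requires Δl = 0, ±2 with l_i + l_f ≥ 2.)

Δl = 2 − 0 = +2; l_i + l_f = 2.
E1 (Δl = ±1): not satisfied.
E2 (Δl = 0,±2, l_i+l_f ≥ 2): satisfied.

E2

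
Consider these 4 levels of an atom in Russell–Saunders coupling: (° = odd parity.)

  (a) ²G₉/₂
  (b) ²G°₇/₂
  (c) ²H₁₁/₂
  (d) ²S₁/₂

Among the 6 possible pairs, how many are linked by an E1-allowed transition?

(a)–(b): allowed.
(a)–(c): forbidden (parity).
(a)–(d): forbidden (parity, ΔL, ΔJ).
(b)–(c): forbidden (ΔJ).
(b)–(d): forbidden (ΔL, ΔJ).
(c)–(d): forbidden (parity, ΔL, ΔJ).
Allowed pairs: 1 of 6.

1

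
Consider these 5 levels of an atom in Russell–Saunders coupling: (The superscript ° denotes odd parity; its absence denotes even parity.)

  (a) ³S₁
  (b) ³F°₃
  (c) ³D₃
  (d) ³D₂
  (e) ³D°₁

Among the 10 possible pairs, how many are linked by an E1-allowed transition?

3

(a)–(b): forbidden (ΔL, ΔJ).
(a)–(c): forbidden (parity, ΔL, ΔJ).
(a)–(d): forbidden (parity, ΔL).
(a)–(e): forbidden (ΔL).
(b)–(c): allowed.
(b)–(d): allowed.
(b)–(e): forbidden (parity, ΔJ).
(c)–(d): forbidden (parity).
(c)–(e): forbidden (ΔJ).
(d)–(e): allowed.
Allowed pairs: 3 of 10.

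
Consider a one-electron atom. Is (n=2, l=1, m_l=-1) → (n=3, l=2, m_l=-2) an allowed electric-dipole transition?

Initial l = 1, final l = 2, so Δl = +1. E1 requires Δl = ±1: passes.
Δm_l = -2 − (-1) = -1. E1 requires Δm_l = 0, ±1: passes.
All E1 selection rules are satisfied.

allowed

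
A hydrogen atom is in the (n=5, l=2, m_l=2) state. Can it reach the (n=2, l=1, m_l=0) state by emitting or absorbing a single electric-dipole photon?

forbidden

Initial l = 2, final l = 1, so Δl = -1. E1 requires Δl = ±1: ✓.
m_l: 2 → 0 (Δm_l = -2). |Δm_l| ≤ 1 ✗.
The transition is electric-dipole forbidden.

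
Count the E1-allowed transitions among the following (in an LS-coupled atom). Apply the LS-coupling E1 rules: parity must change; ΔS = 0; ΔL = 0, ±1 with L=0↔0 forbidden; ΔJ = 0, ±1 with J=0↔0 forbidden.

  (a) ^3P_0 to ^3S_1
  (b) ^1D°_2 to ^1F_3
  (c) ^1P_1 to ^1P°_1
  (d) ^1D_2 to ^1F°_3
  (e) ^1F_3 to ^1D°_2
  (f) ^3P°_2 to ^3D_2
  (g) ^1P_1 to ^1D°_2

6

(a) forbidden (parity fails)
(b) allowed
(c) allowed
(d) allowed
(e) allowed
(f) allowed
(g) allowed
Total allowed: 6 of 7.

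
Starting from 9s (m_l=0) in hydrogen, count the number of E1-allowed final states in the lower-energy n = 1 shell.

E1 requires l_f ∈ {-1, 1}, but neither lies in [0, 0], so no final state is reachable.
Total: 0.

0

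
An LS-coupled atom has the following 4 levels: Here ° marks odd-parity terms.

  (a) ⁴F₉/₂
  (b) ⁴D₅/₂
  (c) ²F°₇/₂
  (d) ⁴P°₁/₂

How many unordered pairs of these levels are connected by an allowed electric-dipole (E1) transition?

(a)–(b): forbidden (parity, ΔJ).
(a)–(c): forbidden (ΔS).
(a)–(d): forbidden (ΔL, ΔJ).
(b)–(c): forbidden (ΔS).
(b)–(d): forbidden (ΔJ).
(c)–(d): forbidden (parity, ΔS, ΔL, ΔJ).
Allowed pairs: 0 of 6.

0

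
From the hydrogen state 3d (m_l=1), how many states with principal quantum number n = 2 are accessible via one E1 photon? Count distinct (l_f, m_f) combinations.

2

E1 requires Δl = ±1, so l_f ∈ {1, 3}; with 0 ≤ l_f ≤ n_f−1 = 1, the allowed l_f values are {1}.
For l_f = 1: m_f ∈ {m_i−1, m_i, m_i+1} ∩ [−1, 1] = {0, 1} → 2 states.
Total: 2.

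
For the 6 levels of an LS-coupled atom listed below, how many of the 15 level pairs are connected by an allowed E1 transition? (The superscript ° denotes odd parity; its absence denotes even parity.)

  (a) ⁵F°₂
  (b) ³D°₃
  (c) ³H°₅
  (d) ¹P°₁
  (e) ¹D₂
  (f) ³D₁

(a)–(b): forbidden (parity, ΔS).
(a)–(c): forbidden (parity, ΔS, ΔL, ΔJ).
(a)–(d): forbidden (parity, ΔS, ΔL).
(a)–(e): forbidden (ΔS).
(a)–(f): forbidden (ΔS).
(b)–(c): forbidden (parity, ΔL, ΔJ).
(b)–(d): forbidden (parity, ΔS, ΔJ).
(b)–(e): forbidden (ΔS).
(b)–(f): forbidden (ΔJ).
(c)–(d): forbidden (parity, ΔS, ΔL, ΔJ).
(c)–(e): forbidden (ΔS, ΔL, ΔJ).
(c)–(f): forbidden (ΔL, ΔJ).
(d)–(e): allowed.
(d)–(f): forbidden (ΔS).
(e)–(f): forbidden (parity, ΔS).
Allowed pairs: 1 of 15.

1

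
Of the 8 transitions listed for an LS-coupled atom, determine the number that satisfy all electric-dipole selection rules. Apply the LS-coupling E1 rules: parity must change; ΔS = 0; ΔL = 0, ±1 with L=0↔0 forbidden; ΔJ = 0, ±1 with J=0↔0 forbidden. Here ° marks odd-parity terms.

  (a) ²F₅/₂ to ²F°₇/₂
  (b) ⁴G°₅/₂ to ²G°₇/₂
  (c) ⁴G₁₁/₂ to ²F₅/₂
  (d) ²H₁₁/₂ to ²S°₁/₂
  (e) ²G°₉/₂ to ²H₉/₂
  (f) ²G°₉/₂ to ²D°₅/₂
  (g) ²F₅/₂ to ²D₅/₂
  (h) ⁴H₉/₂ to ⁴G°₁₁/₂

(a) allowed
(b) forbidden (parity, ΔS fail)
(c) forbidden (parity, ΔS, ΔJ fail)
(d) forbidden (ΔL, ΔJ fail)
(e) allowed
(f) forbidden (parity, ΔL, ΔJ fail)
(g) forbidden (parity fails)
(h) allowed
Total allowed: 3 of 8.

3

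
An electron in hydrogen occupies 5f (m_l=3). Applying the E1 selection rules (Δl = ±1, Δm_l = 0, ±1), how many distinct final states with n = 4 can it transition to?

1

E1 requires Δl = ±1, so l_f ∈ {2, 4}; with 0 ≤ l_f ≤ n_f−1 = 3, the allowed l_f values are {2}.
For l_f = 2: m_f ∈ {m_i−1, m_i, m_i+1} ∩ [−2, 2] = {2} → 1 state.
Total: 1.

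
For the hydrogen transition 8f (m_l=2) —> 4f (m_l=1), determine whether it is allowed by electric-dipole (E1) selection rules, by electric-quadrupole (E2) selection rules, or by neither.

E2

Δl = 3 − 3 = +0; l_i + l_f = 6.
Δm_l = -1.
E1 (Δl = ±1, |Δm_l| ≤ 1): not satisfied.
E2 (Δl = 0,±2, l_i+l_f ≥ 2, |Δm_l| ≤ 2): satisfied.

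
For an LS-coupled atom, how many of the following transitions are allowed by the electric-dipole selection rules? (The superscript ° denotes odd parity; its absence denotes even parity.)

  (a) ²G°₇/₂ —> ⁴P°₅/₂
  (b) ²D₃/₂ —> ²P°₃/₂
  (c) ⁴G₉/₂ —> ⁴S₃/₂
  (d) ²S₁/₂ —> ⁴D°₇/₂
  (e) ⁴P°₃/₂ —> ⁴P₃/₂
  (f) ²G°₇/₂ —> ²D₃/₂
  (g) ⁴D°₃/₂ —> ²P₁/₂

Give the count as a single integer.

2

(a) forbidden (parity, ΔS, ΔL fail)
(b) allowed
(c) forbidden (parity, ΔL, ΔJ fail)
(d) forbidden (ΔS, ΔL, ΔJ fail)
(e) allowed
(f) forbidden (ΔL, ΔJ fail)
(g) forbidden (ΔS fails)
Total allowed: 2 of 7.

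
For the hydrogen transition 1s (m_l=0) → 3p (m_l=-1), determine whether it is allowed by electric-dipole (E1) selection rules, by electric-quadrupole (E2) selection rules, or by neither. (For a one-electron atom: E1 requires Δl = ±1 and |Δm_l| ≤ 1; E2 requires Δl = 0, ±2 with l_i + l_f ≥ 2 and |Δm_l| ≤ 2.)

Δl = 1 − 0 = +1; l_i + l_f = 1.
Δm_l = -1.
E1 (Δl = ±1, |Δm_l| ≤ 1): satisfied.
E2 (Δl = 0,±2, l_i+l_f ≥ 2, |Δm_l| ≤ 2): not satisfied.

E1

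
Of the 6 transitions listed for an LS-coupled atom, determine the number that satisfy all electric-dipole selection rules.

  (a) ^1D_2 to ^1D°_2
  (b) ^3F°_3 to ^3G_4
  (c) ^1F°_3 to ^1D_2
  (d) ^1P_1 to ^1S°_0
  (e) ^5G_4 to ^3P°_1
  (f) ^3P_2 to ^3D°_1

5

(a) allowed
(b) allowed
(c) allowed
(d) allowed
(e) forbidden (ΔS, ΔL, ΔJ fail)
(f) allowed
Total allowed: 5 of 6.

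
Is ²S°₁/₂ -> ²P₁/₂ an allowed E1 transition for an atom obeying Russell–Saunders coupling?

allowed

Initial level: S=1/2, L=0, J=1/2, parity odd. Final level: S=1/2, L=1, J=1/2, parity even.
Parity must change: odd → even — ok.
ΔS = 0: S: 1/2 → 1/2 — ok.
ΔL = 0, ±1 (not L=0↔0): L: 0 → 1, ΔL = +1 — ok.
ΔJ = 0, ±1 (not J=0↔0): J: 1/2 → 1/2, ΔJ = +0 — ok.
All four E1 rules are satisfied.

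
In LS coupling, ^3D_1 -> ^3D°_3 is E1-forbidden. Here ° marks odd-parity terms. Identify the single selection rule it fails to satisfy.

the ΔJ = 0, ±1 rule

Reading off the term symbols: S 1→1, L 2→2, J 1→3, parity even→odd.
ΔL = 0, ±1 (not L=0↔0): L: 2 → 2, ΔL = +0 — passes.
ΔJ = 0, ±1 (not J=0↔0): J: 1 → 3, ΔJ = +2 — fails.
ΔS = 0: S: 1 → 1 — passes.
Parity must change: even → odd — passes.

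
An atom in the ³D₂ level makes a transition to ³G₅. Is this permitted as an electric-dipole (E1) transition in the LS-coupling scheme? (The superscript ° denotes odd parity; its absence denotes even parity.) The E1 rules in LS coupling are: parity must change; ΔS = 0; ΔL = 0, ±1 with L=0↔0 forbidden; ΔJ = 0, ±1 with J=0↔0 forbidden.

Parity must change: even → even — fails.
ΔS = 0: S: 1 → 1 — ok.
ΔL = 0, ±1 (not L=0↔0): L: 2 → 4, ΔL = +2 — fails.
ΔJ = 0, ±1 (not J=0↔0): J: 2 → 5, ΔJ = +3 — fails.
Rule(s) violated: parity, ΔL, ΔJ.

forbidden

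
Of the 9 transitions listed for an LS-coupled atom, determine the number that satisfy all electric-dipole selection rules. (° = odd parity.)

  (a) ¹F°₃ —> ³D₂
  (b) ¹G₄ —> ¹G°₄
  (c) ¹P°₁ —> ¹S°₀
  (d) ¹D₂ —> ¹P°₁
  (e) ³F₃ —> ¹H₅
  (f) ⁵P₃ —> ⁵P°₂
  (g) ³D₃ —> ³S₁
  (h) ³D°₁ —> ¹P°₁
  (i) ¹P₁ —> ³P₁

3

(a) forbidden (ΔS fails)
(b) allowed
(c) forbidden (parity fails)
(d) allowed
(e) forbidden (parity, ΔS, ΔL, ΔJ fail)
(f) allowed
(g) forbidden (parity, ΔL, ΔJ fail)
(h) forbidden (parity, ΔS fail)
(i) forbidden (parity, ΔS fail)
Total allowed: 3 of 9.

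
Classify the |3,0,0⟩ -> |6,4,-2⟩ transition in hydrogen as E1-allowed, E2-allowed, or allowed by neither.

Δl = 4 − 0 = +4; l_i + l_f = 4.
Δm_l = -2.
E1 (Δl = ±1, |Δm_l| ≤ 1): not satisfied.
E2 (Δl = 0,±2, l_i+l_f ≥ 2, |Δm_l| ≤ 2): not satisfied.

neither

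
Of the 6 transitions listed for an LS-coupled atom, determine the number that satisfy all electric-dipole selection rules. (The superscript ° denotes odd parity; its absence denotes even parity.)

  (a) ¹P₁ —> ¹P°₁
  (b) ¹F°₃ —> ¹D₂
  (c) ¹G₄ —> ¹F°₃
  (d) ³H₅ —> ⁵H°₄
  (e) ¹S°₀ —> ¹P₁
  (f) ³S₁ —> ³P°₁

5

(a) allowed
(b) allowed
(c) allowed
(d) forbidden (ΔS fails)
(e) allowed
(f) allowed
Total allowed: 5 of 6.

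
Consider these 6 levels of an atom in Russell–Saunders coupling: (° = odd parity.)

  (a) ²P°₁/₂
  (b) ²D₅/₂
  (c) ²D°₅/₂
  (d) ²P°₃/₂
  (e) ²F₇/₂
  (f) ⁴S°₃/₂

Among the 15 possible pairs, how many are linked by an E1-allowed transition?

(a)–(b): forbidden (ΔJ).
(a)–(c): forbidden (parity, ΔJ).
(a)–(d): forbidden (parity).
(a)–(e): forbidden (ΔL, ΔJ).
(a)–(f): forbidden (parity, ΔS).
(b)–(c): allowed.
(b)–(d): allowed.
(b)–(e): forbidden (parity).
(b)–(f): forbidden (ΔS, ΔL).
(c)–(d): forbidden (parity).
(c)–(e): allowed.
(c)–(f): forbidden (parity, ΔS, ΔL).
(d)–(e): forbidden (ΔL, ΔJ).
(d)–(f): forbidden (parity, ΔS).
(e)–(f): forbidden (ΔS, ΔL, ΔJ).
Allowed pairs: 3 of 15.

3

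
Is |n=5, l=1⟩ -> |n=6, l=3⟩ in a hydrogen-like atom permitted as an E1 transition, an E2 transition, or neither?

E2

Δl = 3 − 1 = +2; l_i + l_f = 4.
E1 (Δl = ±1): not satisfied.
E2 (Δl = 0,±2, l_i+l_f ≥ 2): satisfied.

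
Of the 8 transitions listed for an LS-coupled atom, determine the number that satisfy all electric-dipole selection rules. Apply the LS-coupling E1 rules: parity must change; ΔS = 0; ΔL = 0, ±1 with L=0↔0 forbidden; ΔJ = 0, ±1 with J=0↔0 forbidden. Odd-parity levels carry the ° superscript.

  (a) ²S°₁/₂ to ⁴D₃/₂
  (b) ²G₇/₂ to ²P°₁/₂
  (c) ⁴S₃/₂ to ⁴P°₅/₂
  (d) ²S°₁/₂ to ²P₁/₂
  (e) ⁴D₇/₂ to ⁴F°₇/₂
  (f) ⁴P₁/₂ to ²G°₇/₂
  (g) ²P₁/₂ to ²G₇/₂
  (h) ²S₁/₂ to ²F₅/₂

(a) forbidden (ΔS, ΔL fail)
(b) forbidden (ΔL, ΔJ fail)
(c) allowed
(d) allowed
(e) allowed
(f) forbidden (ΔS, ΔL, ΔJ fail)
(g) forbidden (parity, ΔL, ΔJ fail)
(h) forbidden (parity, ΔL, ΔJ fail)
Total allowed: 3 of 8.

3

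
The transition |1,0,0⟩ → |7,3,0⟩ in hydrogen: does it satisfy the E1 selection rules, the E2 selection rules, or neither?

neither

Δl = 3 − 0 = +3; l_i + l_f = 3.
Δm_l = +0.
E1 (Δl = ±1, |Δm_l| ≤ 1): not satisfied.
E2 (Δl = 0,±2, l_i+l_f ≥ 2, |Δm_l| ≤ 2): not satisfied.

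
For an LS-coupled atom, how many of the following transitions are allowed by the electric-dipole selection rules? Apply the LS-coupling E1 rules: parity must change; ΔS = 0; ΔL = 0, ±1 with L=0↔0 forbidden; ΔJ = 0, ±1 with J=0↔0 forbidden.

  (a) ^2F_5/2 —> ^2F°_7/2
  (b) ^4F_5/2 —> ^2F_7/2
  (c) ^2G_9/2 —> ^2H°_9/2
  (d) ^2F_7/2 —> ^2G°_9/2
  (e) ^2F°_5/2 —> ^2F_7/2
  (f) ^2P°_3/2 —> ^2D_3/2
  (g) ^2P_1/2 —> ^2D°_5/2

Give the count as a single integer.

(a) allowed
(b) forbidden (parity, ΔS fail)
(c) allowed
(d) allowed
(e) allowed
(f) allowed
(g) forbidden (ΔJ fails)
Total allowed: 5 of 7.

5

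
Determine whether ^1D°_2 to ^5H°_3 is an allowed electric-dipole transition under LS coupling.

forbidden

Reading off the term symbols: S 0→2, L 2→5, J 2→3, parity odd→odd.
Parity must change: odd → odd — violated.
ΔS = 0: S: 0 → 2 — violated.
ΔL = 0, ±1 (not L=0↔0): L: 2 → 5, ΔL = +3 — violated.
ΔJ = 0, ±1 (not J=0↔0): J: 2 → 3, ΔJ = +1 — satisfied.
Rule(s) violated: parity, ΔS, ΔL.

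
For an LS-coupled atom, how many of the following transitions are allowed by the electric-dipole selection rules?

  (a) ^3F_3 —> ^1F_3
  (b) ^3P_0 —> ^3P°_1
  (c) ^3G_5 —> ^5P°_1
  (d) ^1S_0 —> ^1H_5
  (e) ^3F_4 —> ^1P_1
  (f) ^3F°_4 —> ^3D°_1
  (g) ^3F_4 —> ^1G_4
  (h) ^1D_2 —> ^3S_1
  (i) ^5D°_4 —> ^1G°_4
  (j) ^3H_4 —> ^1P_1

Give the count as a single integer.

1

(a) forbidden (parity, ΔS fail)
(b) allowed
(c) forbidden (ΔS, ΔL, ΔJ fail)
(d) forbidden (parity, ΔL, ΔJ fail)
(e) forbidden (parity, ΔS, ΔL, ΔJ fail)
(f) forbidden (parity, ΔJ fail)
(g) forbidden (parity, ΔS fail)
(h) forbidden (parity, ΔS, ΔL fail)
(i) forbidden (parity, ΔS, ΔL fail)
(j) forbidden (parity, ΔS, ΔL, ΔJ fail)
Total allowed: 1 of 10.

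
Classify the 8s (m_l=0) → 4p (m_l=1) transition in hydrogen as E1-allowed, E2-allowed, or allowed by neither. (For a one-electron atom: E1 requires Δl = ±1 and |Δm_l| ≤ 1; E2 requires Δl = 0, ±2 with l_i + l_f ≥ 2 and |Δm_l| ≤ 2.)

Δl = 1 − 0 = +1; l_i + l_f = 1.
Δm_l = +1.
E1 (Δl = ±1, |Δm_l| ≤ 1): satisfied.
E2 (Δl = 0,±2, l_i+l_f ≥ 2, |Δm_l| ≤ 2): not satisfied.

E1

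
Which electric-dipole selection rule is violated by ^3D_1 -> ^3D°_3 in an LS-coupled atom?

Reading off the term symbols: S 1→1, L 2→2, J 1→3, parity even→odd.
Parity must change: even → odd — ✓.
ΔS = 0: S: 1 → 1 — ✓.
ΔL = 0, ±1 (not L=0↔0): L: 2 → 2, ΔL = +0 — ✓.
ΔJ = 0, ±1 (not J=0↔0): J: 1 → 3, ΔJ = +2 — ✗.

the ΔJ = 0, ±1 rule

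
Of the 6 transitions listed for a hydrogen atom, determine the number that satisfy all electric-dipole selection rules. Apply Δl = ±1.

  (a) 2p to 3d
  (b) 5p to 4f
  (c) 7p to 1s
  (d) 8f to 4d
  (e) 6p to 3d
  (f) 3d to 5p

5

(a) allowed
(b) forbidden — Δl = +2 (E1 requires Δl = ±1)
(c) allowed
(d) allowed
(e) allowed
(f) allowed
Total allowed: 5 of 6.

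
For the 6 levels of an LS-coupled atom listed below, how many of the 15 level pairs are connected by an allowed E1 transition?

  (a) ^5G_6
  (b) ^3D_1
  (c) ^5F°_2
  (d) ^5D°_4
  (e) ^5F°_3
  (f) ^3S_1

0

(a)–(b): forbidden (parity, ΔS, ΔL, ΔJ).
(a)–(c): forbidden (ΔJ).
(a)–(d): forbidden (ΔL, ΔJ).
(a)–(e): forbidden (ΔJ).
(a)–(f): forbidden (parity, ΔS, ΔL, ΔJ).
(b)–(c): forbidden (ΔS).
(b)–(d): forbidden (ΔS, ΔJ).
(b)–(e): forbidden (ΔS, ΔJ).
(b)–(f): forbidden (parity, ΔL).
(c)–(d): forbidden (parity, ΔJ).
(c)–(e): forbidden (parity).
(c)–(f): forbidden (ΔS, ΔL).
(d)–(e): forbidden (parity).
(d)–(f): forbidden (ΔS, ΔL, ΔJ).
(e)–(f): forbidden (ΔS, ΔL, ΔJ).
Allowed pairs: 0 of 15.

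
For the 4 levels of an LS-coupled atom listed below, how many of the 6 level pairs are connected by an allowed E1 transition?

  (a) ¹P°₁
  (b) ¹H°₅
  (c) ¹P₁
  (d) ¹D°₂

2

(a)–(b): forbidden (parity, ΔL, ΔJ).
(a)–(c): allowed.
(a)–(d): forbidden (parity).
(b)–(c): forbidden (ΔL, ΔJ).
(b)–(d): forbidden (parity, ΔL, ΔJ).
(c)–(d): allowed.
Allowed pairs: 2 of 6.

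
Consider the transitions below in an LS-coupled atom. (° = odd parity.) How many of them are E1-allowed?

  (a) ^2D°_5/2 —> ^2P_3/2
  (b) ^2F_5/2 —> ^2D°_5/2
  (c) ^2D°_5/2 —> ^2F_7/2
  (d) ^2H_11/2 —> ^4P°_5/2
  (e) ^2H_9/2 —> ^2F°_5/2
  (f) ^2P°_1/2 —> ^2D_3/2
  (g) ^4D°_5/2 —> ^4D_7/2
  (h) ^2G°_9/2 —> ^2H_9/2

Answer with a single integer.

(a) allowed
(b) allowed
(c) allowed
(d) forbidden (ΔS, ΔL, ΔJ fail)
(e) forbidden (ΔL, ΔJ fail)
(f) allowed
(g) allowed
(h) allowed
Total allowed: 6 of 8.

6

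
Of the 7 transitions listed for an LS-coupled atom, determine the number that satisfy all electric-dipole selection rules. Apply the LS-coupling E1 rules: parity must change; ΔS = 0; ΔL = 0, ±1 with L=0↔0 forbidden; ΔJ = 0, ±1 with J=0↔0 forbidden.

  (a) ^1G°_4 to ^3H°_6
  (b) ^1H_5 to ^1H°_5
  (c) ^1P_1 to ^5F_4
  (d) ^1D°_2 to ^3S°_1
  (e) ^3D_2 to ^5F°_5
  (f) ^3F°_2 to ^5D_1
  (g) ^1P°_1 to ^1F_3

1

(a) forbidden (parity, ΔS, ΔJ fail)
(b) allowed
(c) forbidden (parity, ΔS, ΔL, ΔJ fail)
(d) forbidden (parity, ΔS, ΔL fail)
(e) forbidden (ΔS, ΔJ fail)
(f) forbidden (ΔS fails)
(g) forbidden (ΔL, ΔJ fail)
Total allowed: 1 of 7.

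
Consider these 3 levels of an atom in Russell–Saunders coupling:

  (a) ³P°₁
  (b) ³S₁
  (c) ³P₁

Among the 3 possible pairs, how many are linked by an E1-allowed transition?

2

(a)–(b): allowed.
(a)–(c): allowed.
(b)–(c): forbidden (parity).
Allowed pairs: 2 of 3.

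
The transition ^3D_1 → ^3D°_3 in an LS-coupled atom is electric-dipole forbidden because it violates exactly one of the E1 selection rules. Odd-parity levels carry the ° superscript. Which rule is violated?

the ΔJ = 0, ±1 rule

Initial level: S=1, L=2, J=1, parity even. Final level: S=1, L=2, J=3, parity odd.
ΔL = 0, ±1 (not L=0↔0): L: 2 → 2, ΔL = +0 — ok.
Parity must change: even → odd — ok.
ΔS = 0: S: 1 → 1 — ok.
ΔJ = 0, ±1 (not J=0↔0): J: 1 → 3, ΔJ = +2 — fails.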